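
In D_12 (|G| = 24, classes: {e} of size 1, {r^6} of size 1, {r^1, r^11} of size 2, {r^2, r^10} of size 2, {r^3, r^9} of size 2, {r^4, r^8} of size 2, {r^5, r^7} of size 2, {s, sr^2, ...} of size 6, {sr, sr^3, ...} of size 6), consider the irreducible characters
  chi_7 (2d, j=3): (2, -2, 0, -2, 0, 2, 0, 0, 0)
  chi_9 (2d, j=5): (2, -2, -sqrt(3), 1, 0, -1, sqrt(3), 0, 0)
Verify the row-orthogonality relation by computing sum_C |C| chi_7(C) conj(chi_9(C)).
Sum = 0; so <chi_7, chi_9> = 0 (distinct irreducibles are orthogonal).

Details: Compute term by term over conjugacy classes (|C| * chi_7(C) * conj(chi_9(C))):
  1*(2)*conj(2) + 1*(-2)*conj(-2) + 2*(0)*conj(-sqrt(3)) + 2*(-2)*conj(1) + 2*(0)*conj(0) + 2*(2)*conj(-1) + 2*(0)*conj(sqrt(3)) + 6*(0)*conj(0) + 6*(0)*conj(0)
  = (4) + (4) + (0) + (-4) + (0) + (-4) + (0) + (0) + (0)
  = 0.
Dividing by |G| = 24 gives 0/24 = 0, matching the row-orthogonality relation <chi_7, chi_9> = [chi_7 = chi_9].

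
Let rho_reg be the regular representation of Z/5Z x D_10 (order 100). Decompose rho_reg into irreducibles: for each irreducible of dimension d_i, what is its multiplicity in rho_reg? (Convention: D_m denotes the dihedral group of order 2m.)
Each irreducible V_i of dimension d_i appears with multiplicity d_i, i.e. rho_reg = (direct sum over all irreducibles V_i) d_i V_i. The irreducible dimensions for Z/5Z x D_10 are 1, 1, 1, 1, 1, 1, 1, 1, 1, 1, 1, 1, 1, 1, 1, 1, 1, 1, 1, 1, 2, 2, 2, 2, 2, 2, 2, 2, 2, 2, 2, 2, 2, 2, 2, 2, 2, 2, 2, 2: 20 irreducibles of dimension 1, each with multiplicity 1; 20 irreducibles of dimension 2, each with multiplicity 2. Total dimension 20*1*1 + 20*2*2 = 100 = |G|.

Why: General theorem: in the regular representation of a finite group G, each irreducible appears with multiplicity equal to its dimension. Check: dim(rho_reg) = sum d_i^2 = 1 + 1 + 1 + 1 + 1 + 1 + 1 + 1 + 1 + 1 + 1 + 1 + 1 + 1 + 1 + 1 + 1 + 1 + 1 + 1 + 4 + 4 + 4 + 4 + 4 + 4 + 4 + 4 + 4 + 4 + 4 + 4 + 4 + 4 + 4 + 4 + 4 + 4 + 4 + 4 = 100 = |G|.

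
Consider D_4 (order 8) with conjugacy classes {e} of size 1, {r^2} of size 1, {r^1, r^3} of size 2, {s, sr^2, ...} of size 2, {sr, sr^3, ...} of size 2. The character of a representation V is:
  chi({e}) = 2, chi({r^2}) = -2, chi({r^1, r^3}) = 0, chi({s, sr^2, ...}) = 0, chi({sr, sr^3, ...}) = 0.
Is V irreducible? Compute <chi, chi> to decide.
Irreducible: <chi, chi> = 1.

Proof sketch: <chi, chi> = (1/|G|) sum_C |C| * |chi(C)|^2 = (1/8)[1*|2|^2 + 1*|-2|^2 + 2*|0|^2 + 2*|0|^2 + 2*|0|^2]
  = (1/8)[(4) + (4) + (0) + (0) + (0)] = 8/8 = 1.
A character is irreducible iff <chi, chi> = 1, so this representation is irreducible.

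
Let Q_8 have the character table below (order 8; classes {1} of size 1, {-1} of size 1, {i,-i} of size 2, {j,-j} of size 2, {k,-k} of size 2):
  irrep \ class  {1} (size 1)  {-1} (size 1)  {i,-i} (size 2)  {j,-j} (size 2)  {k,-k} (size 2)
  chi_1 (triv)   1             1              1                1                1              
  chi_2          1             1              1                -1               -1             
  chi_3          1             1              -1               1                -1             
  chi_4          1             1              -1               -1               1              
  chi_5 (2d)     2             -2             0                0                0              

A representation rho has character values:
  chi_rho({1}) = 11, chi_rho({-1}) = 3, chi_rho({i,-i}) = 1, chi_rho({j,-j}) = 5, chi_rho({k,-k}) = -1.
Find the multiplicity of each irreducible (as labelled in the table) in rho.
Multiplicities: chi_1: 3, chi_2: 1, chi_3: 3, chi_4: 0, chi_5: 2.

Proof sketch: Use <chi_rho, chi> = (1/|G|) sum_C |C| * chi_rho(C) * conj(chi(C)) with |G| = 8 for each irreducible chi in the table:
  <chi_rho, chi_1> = (1/8)[1*(11)*conj(1) + 1*(3)*conj(1) + 2*(1)*conj(1) + 2*(5)*conj(1) + 2*(-1)*conj(1)]
      = (1/8)[(11) + (3) + (2) + (10) + (-2)] = 24/8 = 3
  <chi_rho, chi_2> = (1/8)[1*(11)*conj(1) + 1*(3)*conj(1) + 2*(1)*conj(1) + 2*(5)*conj(-1) + 2*(-1)*conj(-1)]
      = (1/8)[(11) + (3) + (2) + (-10) + (2)] = 8/8 = 1
  <chi_rho, chi_3> = (1/8)[1*(11)*conj(1) + 1*(3)*conj(1) + 2*(1)*conj(-1) + 2*(5)*conj(1) + 2*(-1)*conj(-1)]
      = (1/8)[(11) + (3) + (-2) + (10) + (2)] = 24/8 = 3
  <chi_rho, chi_4> = (1/8)[1*(11)*conj(1) + 1*(3)*conj(1) + 2*(1)*conj(-1) + 2*(5)*conj(-1) + 2*(-1)*conj(1)]
      = (1/8)[(11) + (3) + (-2) + (-10) + (-2)] = 0/8 = 0
  <chi_rho, chi_5> = (1/8)[1*(11)*conj(2) + 1*(3)*conj(-2) + 2*(1)*conj(0) + 2*(5)*conj(0) + 2*(-1)*conj(0)]
      = (1/8)[(22) + (-6) + (0) + (0) + (0)] = 16/8 = 2
Dimension check: dim(rho) = sum (mult * dim) = 3*1 + 1*1 + 3*1 + 0*1 + 2*2 = 11 = chi_rho(e) = 11.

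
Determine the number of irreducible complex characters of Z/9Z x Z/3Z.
27

Reasoning: The number of irreducible complex representations of a finite group equals its number of conjugacy classes. Z/9Z x Z/3Z is abelian of order 27, so every element is its own conjugacy class: 27 classes, so Z/9Z x Z/3Z (order 27) has exactly 27 irreducible complex representations.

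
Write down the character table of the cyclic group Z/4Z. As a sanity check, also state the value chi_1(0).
Character table of Z/4Z (irreps indexed chi_0,...,chi_3 with chi_k(m) = zeta_4^(k*m), zeta_4 = exp(2*pi*i/4)):
  irrep \ class  {0} (size 1)  {1} (size 1)  {2} (size 1)  {3} (size 1)
  chi_0          1             1             1             1           
  chi_1          1             I             -1            -I          
  chi_2          1             -1            1             -1          
  chi_3          1             -I            -1            I           

Spot check: chi_1(0) = zeta_4^(1*0) = zeta_4^0 = 1.

Argument: Z/4Z is abelian, so all 4 irreducible complex representations are 1-dimensional. They are given by chi_k(m) = zeta_4^(k*m) for k = 0,...,3. Row orthogonality: sum_m chi_k(m) conj(chi_l(m)) = 4 * [k = l].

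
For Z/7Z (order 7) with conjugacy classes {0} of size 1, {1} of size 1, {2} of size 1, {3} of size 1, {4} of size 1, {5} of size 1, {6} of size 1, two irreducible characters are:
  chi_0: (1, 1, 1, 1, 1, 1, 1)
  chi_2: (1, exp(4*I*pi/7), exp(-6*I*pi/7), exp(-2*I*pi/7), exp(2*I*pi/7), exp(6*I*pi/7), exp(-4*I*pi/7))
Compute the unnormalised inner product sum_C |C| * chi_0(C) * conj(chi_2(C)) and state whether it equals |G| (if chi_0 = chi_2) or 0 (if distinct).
Sum = 0; so <chi_0, chi_2> = 0 (distinct irreducibles are orthogonal).

Details: Compute term by term over conjugacy classes (|C| * chi_0(C) * conj(chi_2(C))):
  1*(1)*conj(1) + 1*(1)*conj(exp(4*I*pi/7)) + 1*(1)*conj(exp(-6*I*pi/7)) + 1*(1)*conj(exp(-2*I*pi/7)) + 1*(1)*conj(exp(2*I*pi/7)) + 1*(1)*conj(exp(6*I*pi/7)) + 1*(1)*conj(exp(-4*I*pi/7))
  = (1) + (exp(-4*I*pi/7)) + (exp(6*I*pi/7)) + (exp(2*I*pi/7)) + (exp(-2*I*pi/7)) + (exp(-6*I*pi/7)) + (exp(4*I*pi/7))
  = 0.
(Exp terms are combined using exp(i*s)*conj(exp(i*t)) = exp(i*(s-t)), and sums of them are collapsed using the identity that for every m > 1 the m distinct m-th roots of unity sum to 0, e.g. 1 + exp(2*I*pi/3) + exp(-2*I*pi/3) = 0.)
Dividing by |G| = 7 gives 0/7 = 0, matching the row-orthogonality relation <chi_0, chi_2> = [chi_0 = chi_2].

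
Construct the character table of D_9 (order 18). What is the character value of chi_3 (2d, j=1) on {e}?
Conjugacy classes: {e} of size 1, {r^1, r^8} of size 2, {r^2, r^7} of size 2, {r^3, r^6} of size 2, {r^4, r^5} of size 2, {s, sr, ..., sr^8} of size 9.
Character table:
  irrep \ class              {e} (size 1)  {r^1, r^8} (size 2)  {r^2, r^7} (size 2)  {r^3, r^6} (size 2)  {r^4, r^5} (size 2)  {s, sr, ..., sr^8} (size 9)
  chi_1 (triv)               1             1                    1                    1                    1                    1                          
  chi_2 (sign: r->1, s->-1)  1             1                    1                    1                    1                    -1                         
  chi_3 (2d, j=1)            2             2*cos(2*pi/9)        2*cos(4*pi/9)        -1                   -2*cos(pi/9)         0                          
  chi_4 (2d, j=2)            2             2*cos(4*pi/9)        -2*cos(pi/9)         -1                   2*cos(2*pi/9)        0                          
  chi_5 (2d, j=3)            2             -1                   -1                   2                    -1                   0                          
  chi_6 (2d, j=4)            2             -2*cos(pi/9)         2*cos(2*pi/9)        -1                   2*cos(4*pi/9)        0                          

Spot check: chi_3 (2d, j=1) on {e} = 2.

Derivation: D_9 has order 2*9 = 18 with 6 conjugacy classes, hence 6 irreducibles. Sum of squared dims 1 + 1 + 4 + 4 + 4 + 4 = 18 = |G|. Linear characters come from the abelianisation; the 2-dimensional irreps have character r^k -> 2*cos(2*pi*j*k/9), reflections -> 0.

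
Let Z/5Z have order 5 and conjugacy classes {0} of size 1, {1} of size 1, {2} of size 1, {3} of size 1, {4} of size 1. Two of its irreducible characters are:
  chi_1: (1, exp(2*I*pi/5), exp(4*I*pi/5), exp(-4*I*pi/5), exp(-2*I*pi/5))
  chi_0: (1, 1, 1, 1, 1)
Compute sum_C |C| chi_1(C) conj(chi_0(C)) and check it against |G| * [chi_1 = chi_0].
Sum = 0; so <chi_1, chi_0> = 0 (distinct irreducibles are orthogonal).

Solution. Compute term by term over conjugacy classes (|C| * chi_1(C) * conj(chi_0(C))):
  1*(1)*conj(1) + 1*(exp(2*I*pi/5))*conj(1) + 1*(exp(4*I*pi/5))*conj(1) + 1*(exp(-4*I*pi/5))*conj(1) + 1*(exp(-2*I*pi/5))*conj(1)
  = (1) + (exp(2*I*pi/5)) + (exp(4*I*pi/5)) + (exp(-4*I*pi/5)) + (exp(-2*I*pi/5))
  = 0.
(Exp terms are combined using exp(i*s)*conj(exp(i*t)) = exp(i*(s-t)), and sums of them are collapsed using the identity that for every m > 1 the m distinct m-th roots of unity sum to 0, e.g. 1 + exp(2*I*pi/3) + exp(-2*I*pi/3) = 0.)
Dividing by |G| = 5 gives 0/5 = 0, matching the row-orthogonality relation <chi_1, chi_0> = [chi_1 = chi_0].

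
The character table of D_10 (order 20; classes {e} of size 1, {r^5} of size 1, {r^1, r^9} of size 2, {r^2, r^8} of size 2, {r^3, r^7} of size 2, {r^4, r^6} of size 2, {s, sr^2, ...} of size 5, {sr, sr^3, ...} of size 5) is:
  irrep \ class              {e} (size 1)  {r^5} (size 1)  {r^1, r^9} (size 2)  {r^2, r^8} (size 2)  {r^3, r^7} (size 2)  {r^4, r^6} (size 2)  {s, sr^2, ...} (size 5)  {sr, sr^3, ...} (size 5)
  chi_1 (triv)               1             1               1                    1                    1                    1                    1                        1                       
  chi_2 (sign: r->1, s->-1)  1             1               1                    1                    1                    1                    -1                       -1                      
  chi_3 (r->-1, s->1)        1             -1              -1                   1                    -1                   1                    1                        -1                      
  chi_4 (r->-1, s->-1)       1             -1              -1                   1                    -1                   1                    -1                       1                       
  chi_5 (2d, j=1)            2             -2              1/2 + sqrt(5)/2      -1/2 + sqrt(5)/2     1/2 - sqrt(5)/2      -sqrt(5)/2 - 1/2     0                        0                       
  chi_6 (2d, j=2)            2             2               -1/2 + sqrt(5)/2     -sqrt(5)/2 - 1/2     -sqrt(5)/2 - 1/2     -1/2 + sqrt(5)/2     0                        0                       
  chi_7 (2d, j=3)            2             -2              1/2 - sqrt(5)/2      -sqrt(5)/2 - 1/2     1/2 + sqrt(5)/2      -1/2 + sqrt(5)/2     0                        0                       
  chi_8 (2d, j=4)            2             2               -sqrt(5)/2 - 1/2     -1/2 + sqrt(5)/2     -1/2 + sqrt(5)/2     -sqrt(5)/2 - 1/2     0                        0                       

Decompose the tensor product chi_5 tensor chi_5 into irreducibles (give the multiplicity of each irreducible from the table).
chi_5 tensor chi_5 = chi_1 + chi_2 + chi_6 (all other irreducibles have multiplicity 0).

Proof sketch: The character of a tensor product is the pointwise product (chi_5 * chi_5)(C) = chi_5(C) * chi_5(C):
  {e}: (2)*(2), {r^5}: (-2)*(-2), {r^1, r^9}: (1/2 + sqrt(5)/2)*(1/2 + sqrt(5)/2), {r^2, r^8}: (-1/2 + sqrt(5)/2)*(-1/2 + sqrt(5)/2), {r^3, r^7}: (1/2 - sqrt(5)/2)*(1/2 - sqrt(5)/2), {r^4, r^6}: (-sqrt(5)/2 - 1/2)*(-sqrt(5)/2 - 1/2), {s, sr^2, ...}: (0)*(0), {sr, sr^3, ...}: (0)*(0)
so (chi_5 * chi_5) takes values
  {e} -> 4, {r^5} -> 4, {r^1, r^9} -> sqrt(5)/2 + 3/2, {r^2, r^8} -> 3/2 - sqrt(5)/2, {r^3, r^7} -> 3/2 - sqrt(5)/2, {r^4, r^6} -> sqrt(5)/2 + 3/2, {s, sr^2, ...} -> 0, {sr, sr^3, ...} -> 0.
Now take the inner product of this character with each irreducible chi from the table, <chi_5*chi_5, chi> = (1/20) sum_C |C| (chi_5*chi_5)(C) conj(chi(C)):
  <chi_5*chi_5, chi_1> = (1/20)[1*(4)*conj(1) + 1*(4)*conj(1) + 2*(sqrt(5)/2 + 3/2)*conj(1) + 2*(3/2 - sqrt(5)/2)*conj(1) + 2*(3/2 - sqrt(5)/2)*conj(1) + 2*(sqrt(5)/2 + 3/2)*conj(1) + 5*(0)*conj(1) + 5*(0)*conj(1)]
      = (1/20)[(4) + (4) + (sqrt(5) + 3) + (3 - sqrt(5)) + (3 - sqrt(5)) + (sqrt(5) + 3) + (0) + (0)] = 20/20 = 1
  <chi_5*chi_5, chi_2> = (1/20)[1*(4)*conj(1) + 1*(4)*conj(1) + 2*(sqrt(5)/2 + 3/2)*conj(1) + 2*(3/2 - sqrt(5)/2)*conj(1) + 2*(3/2 - sqrt(5)/2)*conj(1) + 2*(sqrt(5)/2 + 3/2)*conj(1) + 5*(0)*conj(-1) + 5*(0)*conj(-1)]
      = (1/20)[(4) + (4) + (sqrt(5) + 3) + (3 - sqrt(5)) + (3 - sqrt(5)) + (sqrt(5) + 3) + (0) + (0)] = 20/20 = 1
  <chi_5*chi_5, chi_3> = (1/20)[1*(4)*conj(1) + 1*(4)*conj(-1) + 2*(sqrt(5)/2 + 3/2)*conj(-1) + 2*(3/2 - sqrt(5)/2)*conj(1) + 2*(3/2 - sqrt(5)/2)*conj(-1) + 2*(sqrt(5)/2 + 3/2)*conj(1) + 5*(0)*conj(1) + 5*(0)*conj(-1)]
      = (1/20)[(4) + (-4) + (-3 - sqrt(5)) + (3 - sqrt(5)) + (-3 + sqrt(5)) + (sqrt(5) + 3) + (0) + (0)] = 0/20 = 0
  <chi_5*chi_5, chi_4> = (1/20)[1*(4)*conj(1) + 1*(4)*conj(-1) + 2*(sqrt(5)/2 + 3/2)*conj(-1) + 2*(3/2 - sqrt(5)/2)*conj(1) + 2*(3/2 - sqrt(5)/2)*conj(-1) + 2*(sqrt(5)/2 + 3/2)*conj(1) + 5*(0)*conj(-1) + 5*(0)*conj(1)]
      = (1/20)[(4) + (-4) + (-3 - sqrt(5)) + (3 - sqrt(5)) + (-3 + sqrt(5)) + (sqrt(5) + 3) + (0) + (0)] = 0/20 = 0
  <chi_5*chi_5, chi_5> = (1/20)[1*(4)*conj(2) + 1*(4)*conj(-2) + 2*(sqrt(5)/2 + 3/2)*conj(1/2 + sqrt(5)/2) + 2*(3/2 - sqrt(5)/2)*conj(-1/2 + sqrt(5)/2) + 2*(3/2 - sqrt(5)/2)*conj(1/2 - sqrt(5)/2) + 2*(sqrt(5)/2 + 3/2)*conj(-sqrt(5)/2 - 1/2) + 5*(0)*conj(0) + 5*(0)*conj(0)]
      = (1/20)[(8) + (-8) + (4 + 2*sqrt(5)) + (-4 + 2*sqrt(5)) + (4 - 2*sqrt(5)) + (-2*sqrt(5) - 4) + (0) + (0)] = 0/20 = 0
  <chi_5*chi_5, chi_6> = (1/20)[1*(4)*conj(2) + 1*(4)*conj(2) + 2*(sqrt(5)/2 + 3/2)*conj(-1/2 + sqrt(5)/2) + 2*(3/2 - sqrt(5)/2)*conj(-sqrt(5)/2 - 1/2) + 2*(3/2 - sqrt(5)/2)*conj(-sqrt(5)/2 - 1/2) + 2*(sqrt(5)/2 + 3/2)*conj(-1/2 + sqrt(5)/2) + 5*(0)*conj(0) + 5*(0)*conj(0)]
      = (1/20)[(8) + (8) + (1 + sqrt(5)) + (1 - sqrt(5)) + (1 - sqrt(5)) + (1 + sqrt(5)) + (0) + (0)] = 20/20 = 1
  <chi_5*chi_5, chi_7> = (1/20)[1*(4)*conj(2) + 1*(4)*conj(-2) + 2*(sqrt(5)/2 + 3/2)*conj(1/2 - sqrt(5)/2) + 2*(3/2 - sqrt(5)/2)*conj(-sqrt(5)/2 - 1/2) + 2*(3/2 - sqrt(5)/2)*conj(1/2 + sqrt(5)/2) + 2*(sqrt(5)/2 + 3/2)*conj(-1/2 + sqrt(5)/2) + 5*(0)*conj(0) + 5*(0)*conj(0)]
      = (1/20)[(8) + (-8) + (-sqrt(5) - 1) + (1 - sqrt(5)) + (-1 + sqrt(5)) + (1 + sqrt(5)) + (0) + (0)] = 0/20 = 0
  <chi_5*chi_5, chi_8> = (1/20)[1*(4)*conj(2) + 1*(4)*conj(2) + 2*(sqrt(5)/2 + 3/2)*conj(-sqrt(5)/2 - 1/2) + 2*(3/2 - sqrt(5)/2)*conj(-1/2 + sqrt(5)/2) + 2*(3/2 - sqrt(5)/2)*conj(-1/2 + sqrt(5)/2) + 2*(sqrt(5)/2 + 3/2)*conj(-sqrt(5)/2 - 1/2) + 5*(0)*conj(0) + 5*(0)*conj(0)]
      = (1/20)[(8) + (8) + (-2*sqrt(5) - 4) + (-4 + 2*sqrt(5)) + (-4 + 2*sqrt(5)) + (-2*sqrt(5) - 4) + (0) + (0)] = 0/20 = 0
Hence the multiplicities are chi_1: 1, chi_2: 1, chi_6: 1. Dimension check: dim(chi_5)*dim(chi_5) = 2*2 = 4 and sum (mult * dim) = 1*1 + 1*1 + 1*2 = 4.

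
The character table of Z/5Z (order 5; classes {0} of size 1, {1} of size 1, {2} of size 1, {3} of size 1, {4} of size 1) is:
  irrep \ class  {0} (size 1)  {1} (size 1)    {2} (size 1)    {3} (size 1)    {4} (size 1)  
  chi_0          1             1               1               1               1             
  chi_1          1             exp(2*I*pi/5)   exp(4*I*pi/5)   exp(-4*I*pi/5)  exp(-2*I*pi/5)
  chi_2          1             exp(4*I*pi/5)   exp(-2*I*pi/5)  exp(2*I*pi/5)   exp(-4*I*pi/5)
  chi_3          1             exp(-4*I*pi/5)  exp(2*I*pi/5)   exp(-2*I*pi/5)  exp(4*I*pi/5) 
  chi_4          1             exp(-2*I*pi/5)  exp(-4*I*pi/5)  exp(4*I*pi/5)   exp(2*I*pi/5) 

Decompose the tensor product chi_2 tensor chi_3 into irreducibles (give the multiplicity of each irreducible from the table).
chi_2 tensor chi_3 = chi_0 (all other irreducibles have multiplicity 0).

Solution. The character of a tensor product is the pointwise product (chi_2 * chi_3)(C) = chi_2(C) * chi_3(C):
  {0}: (1)*(1), {1}: (exp(4*I*pi/5))*(exp(-4*I*pi/5)), {2}: (exp(-2*I*pi/5))*(exp(2*I*pi/5)), {3}: (exp(2*I*pi/5))*(exp(-2*I*pi/5)), {4}: (exp(-4*I*pi/5))*(exp(4*I*pi/5))
so (chi_2 * chi_3) takes values
  {0} -> 1, {1} -> 1, {2} -> 1, {3} -> 1, {4} -> 1.
Now take the inner product of this character with each irreducible chi from the table, <chi_2*chi_3, chi> = (1/5) sum_C |C| (chi_2*chi_3)(C) conj(chi(C)):
  <chi_2*chi_3, chi_0> = (1/5)[1*(1)*conj(1) + 1*(1)*conj(1) + 1*(1)*conj(1) + 1*(1)*conj(1) + 1*(1)*conj(1)]
      = (1/5)[(1) + (1) + (1) + (1) + (1)] = 5/5 = 1
  <chi_2*chi_3, chi_1> = (1/5)[1*(1)*conj(1) + 1*(1)*conj(exp(2*I*pi/5)) + 1*(1)*conj(exp(4*I*pi/5)) + 1*(1)*conj(exp(-4*I*pi/5)) + 1*(1)*conj(exp(-2*I*pi/5))]
      = (1/5)[(1) + (exp(-2*I*pi/5)) + (exp(-4*I*pi/5)) + (exp(4*I*pi/5)) + (exp(2*I*pi/5))] = 0/5 = 0
  <chi_2*chi_3, chi_2> = (1/5)[1*(1)*conj(1) + 1*(1)*conj(exp(4*I*pi/5)) + 1*(1)*conj(exp(-2*I*pi/5)) + 1*(1)*conj(exp(2*I*pi/5)) + 1*(1)*conj(exp(-4*I*pi/5))]
      = (1/5)[(1) + (exp(-4*I*pi/5)) + (exp(2*I*pi/5)) + (exp(-2*I*pi/5)) + (exp(4*I*pi/5))] = 0/5 = 0
  <chi_2*chi_3, chi_3> = (1/5)[1*(1)*conj(1) + 1*(1)*conj(exp(-4*I*pi/5)) + 1*(1)*conj(exp(2*I*pi/5)) + 1*(1)*conj(exp(-2*I*pi/5)) + 1*(1)*conj(exp(4*I*pi/5))]
      = (1/5)[(1) + (exp(4*I*pi/5)) + (exp(-2*I*pi/5)) + (exp(2*I*pi/5)) + (exp(-4*I*pi/5))] = 0/5 = 0
  <chi_2*chi_3, chi_4> = (1/5)[1*(1)*conj(1) + 1*(1)*conj(exp(-2*I*pi/5)) + 1*(1)*conj(exp(-4*I*pi/5)) + 1*(1)*conj(exp(4*I*pi/5)) + 1*(1)*conj(exp(2*I*pi/5))]
      = (1/5)[(1) + (exp(2*I*pi/5)) + (exp(4*I*pi/5)) + (exp(-4*I*pi/5)) + (exp(-2*I*pi/5))] = 0/5 = 0
(Exp terms are combined using exp(i*s)*conj(exp(i*t)) = exp(i*(s-t)), and sums of them are collapsed using the identity that for every m > 1 the m distinct m-th roots of unity sum to 0, e.g. 1 + exp(2*I*pi/3) + exp(-2*I*pi/3) = 0.)
Hence the multiplicities are chi_0: 1. Dimension check: dim(chi_2)*dim(chi_3) = 1*1 = 1 and sum (mult * dim) = 1*1 = 1.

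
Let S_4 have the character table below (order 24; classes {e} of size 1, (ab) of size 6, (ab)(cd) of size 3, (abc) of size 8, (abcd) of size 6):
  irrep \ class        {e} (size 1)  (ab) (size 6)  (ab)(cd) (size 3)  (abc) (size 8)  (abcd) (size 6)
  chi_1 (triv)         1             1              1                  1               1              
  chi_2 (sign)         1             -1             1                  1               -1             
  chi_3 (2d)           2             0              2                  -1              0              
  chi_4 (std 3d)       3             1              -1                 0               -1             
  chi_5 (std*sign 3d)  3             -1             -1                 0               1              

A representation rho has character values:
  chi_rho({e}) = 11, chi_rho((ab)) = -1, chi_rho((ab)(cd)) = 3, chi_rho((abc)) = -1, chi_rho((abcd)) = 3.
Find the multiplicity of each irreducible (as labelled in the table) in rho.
Multiplicities: chi_1: 1, chi_2: 0, chi_3: 2, chi_4: 0, chi_5: 2.

Reasoning: Use <chi_rho, chi> = (1/|G|) sum_C |C| * chi_rho(C) * conj(chi(C)) with |G| = 24 for each irreducible chi in the table:
  <chi_rho, chi_1> = (1/24)[1*(11)*conj(1) + 6*(-1)*conj(1) + 3*(3)*conj(1) + 8*(-1)*conj(1) + 6*(3)*conj(1)]
      = (1/24)[(11) + (-6) + (9) + (-8) + (18)] = 24/24 = 1
  <chi_rho, chi_2> = (1/24)[1*(11)*conj(1) + 6*(-1)*conj(-1) + 3*(3)*conj(1) + 8*(-1)*conj(1) + 6*(3)*conj(-1)]
      = (1/24)[(11) + (6) + (9) + (-8) + (-18)] = 0/24 = 0
  <chi_rho, chi_3> = (1/24)[1*(11)*conj(2) + 6*(-1)*conj(0) + 3*(3)*conj(2) + 8*(-1)*conj(-1) + 6*(3)*conj(0)]
      = (1/24)[(22) + (0) + (18) + (8) + (0)] = 48/24 = 2
  <chi_rho, chi_4> = (1/24)[1*(11)*conj(3) + 6*(-1)*conj(1) + 3*(3)*conj(-1) + 8*(-1)*conj(0) + 6*(3)*conj(-1)]
      = (1/24)[(33) + (-6) + (-9) + (0) + (-18)] = 0/24 = 0
  <chi_rho, chi_5> = (1/24)[1*(11)*conj(3) + 6*(-1)*conj(-1) + 3*(3)*conj(-1) + 8*(-1)*conj(0) + 6*(3)*conj(1)]
      = (1/24)[(33) + (6) + (-9) + (0) + (18)] = 48/24 = 2
Dimension check: dim(rho) = sum (mult * dim) = 1*1 + 0*1 + 2*2 + 0*3 + 2*3 = 11 = chi_rho(e) = 11.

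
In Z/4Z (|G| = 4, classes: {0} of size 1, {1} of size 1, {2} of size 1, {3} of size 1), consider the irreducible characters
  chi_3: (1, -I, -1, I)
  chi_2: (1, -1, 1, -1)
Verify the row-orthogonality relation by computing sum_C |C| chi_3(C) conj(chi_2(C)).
Sum = 0; so <chi_3, chi_2> = 0 (distinct irreducibles are orthogonal).

Argument: Compute term by term over conjugacy classes (|C| * chi_3(C) * conj(chi_2(C))):
  1*(1)*conj(1) + 1*(-I)*conj(-1) + 1*(-1)*conj(1) + 1*(I)*conj(-1)
  = (1) + (I) + (-1) + (-I)
  = 0.
(Exp terms are combined using exp(i*s)*conj(exp(i*t)) = exp(i*(s-t)), and sums of them are collapsed using the identity that for every m > 1 the m distinct m-th roots of unity sum to 0, e.g. 1 + exp(2*I*pi/3) + exp(-2*I*pi/3) = 0.)
Dividing by |G| = 4 gives 0/4 = 0, matching the row-orthogonality relation <chi_3, chi_2> = [chi_3 = chi_2].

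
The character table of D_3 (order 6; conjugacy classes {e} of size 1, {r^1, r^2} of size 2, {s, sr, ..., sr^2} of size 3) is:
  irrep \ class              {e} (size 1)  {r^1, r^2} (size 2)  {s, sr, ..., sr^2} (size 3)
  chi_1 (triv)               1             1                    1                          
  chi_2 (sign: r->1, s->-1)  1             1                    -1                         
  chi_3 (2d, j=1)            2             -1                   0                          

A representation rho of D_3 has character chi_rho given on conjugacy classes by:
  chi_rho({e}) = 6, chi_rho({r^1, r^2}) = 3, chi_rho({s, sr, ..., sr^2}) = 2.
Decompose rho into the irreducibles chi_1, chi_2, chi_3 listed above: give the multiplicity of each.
Multiplicities: chi_1: 3, chi_2: 1, chi_3: 1.

Derivation: Use <chi_rho, chi> = (1/|G|) sum_C |C| * chi_rho(C) * conj(chi(C)) with |G| = 6 for each irreducible chi in the table:
  <chi_rho, chi_1> = (1/6)[1*(6)*conj(1) + 2*(3)*conj(1) + 3*(2)*conj(1)]
      = (1/6)[(6) + (6) + (6)] = 18/6 = 3
  <chi_rho, chi_2> = (1/6)[1*(6)*conj(1) + 2*(3)*conj(1) + 3*(2)*conj(-1)]
      = (1/6)[(6) + (6) + (-6)] = 6/6 = 1
  <chi_rho, chi_3> = (1/6)[1*(6)*conj(2) + 2*(3)*conj(-1) + 3*(2)*conj(0)]
      = (1/6)[(12) + (-6) + (0)] = 6/6 = 1
Dimension check: dim(rho) = sum (mult * dim) = 3*1 + 1*1 + 1*2 = 6 = chi_rho(e) = 6.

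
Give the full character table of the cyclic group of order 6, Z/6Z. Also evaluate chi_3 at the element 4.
Character table of Z/6Z (irreps indexed chi_0,...,chi_5 with chi_k(m) = zeta_6^(k*m), zeta_6 = exp(2*pi*i/6)):
  irrep \ class  {0} (size 1)  {1} (size 1)    {2} (size 1)    {3} (size 1)  {4} (size 1)    {5} (size 1)  
  chi_0          1             1               1               1             1               1             
  chi_1          1             exp(I*pi/3)     exp(2*I*pi/3)   -1            exp(-2*I*pi/3)  exp(-I*pi/3)  
  chi_2          1             exp(2*I*pi/3)   exp(-2*I*pi/3)  1             exp(2*I*pi/3)   exp(-2*I*pi/3)
  chi_3          1             -1              1               -1            1               -1            
  chi_4          1             exp(-2*I*pi/3)  exp(2*I*pi/3)   1             exp(-2*I*pi/3)  exp(2*I*pi/3) 
  chi_5          1             exp(-I*pi/3)    exp(-2*I*pi/3)  -1            exp(2*I*pi/3)   exp(I*pi/3)   

Spot check: chi_3(4) = zeta_6^(3*4) = zeta_6^12 = 1.

Solution. Z/6Z is abelian, so all 6 irreducible complex representations are 1-dimensional. They are given by chi_k(m) = zeta_6^(k*m) for k = 0,...,5. Row orthogonality: sum_m chi_k(m) conj(chi_l(m)) = 6 * [k = l].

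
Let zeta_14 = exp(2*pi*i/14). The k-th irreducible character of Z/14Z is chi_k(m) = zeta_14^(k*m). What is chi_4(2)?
chi_4(2) = zeta_14^8 = exp(-6*I*pi/7)

Details: chi_4(2) = zeta_14^(4*2) = zeta_14^8. Since zeta_14^14 = 1, this equals zeta_14^8 = exp(2*pi*i*8/14) = exp(-6*I*pi/7).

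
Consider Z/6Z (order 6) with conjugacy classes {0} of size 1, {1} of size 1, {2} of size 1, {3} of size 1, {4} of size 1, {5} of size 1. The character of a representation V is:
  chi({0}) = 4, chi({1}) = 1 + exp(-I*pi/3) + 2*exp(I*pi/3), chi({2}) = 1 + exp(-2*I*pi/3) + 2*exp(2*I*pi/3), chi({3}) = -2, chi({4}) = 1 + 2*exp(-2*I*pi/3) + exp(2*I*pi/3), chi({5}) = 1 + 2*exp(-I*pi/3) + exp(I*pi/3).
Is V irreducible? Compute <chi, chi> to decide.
Not irreducible (reducible): <chi, chi> = 6 > 1.

Argument: <chi, chi> = (1/|G|) sum_C |C| * |chi(C)|^2 = (1/6)[1*|4|^2 + 1*|1 + exp(-I*pi/3) + 2*exp(I*pi/3)|^2 + 1*|1 + exp(-2*I*pi/3) + 2*exp(2*I*pi/3)|^2 + 1*|-2|^2 + 1*|1 + 2*exp(-2*I*pi/3) + exp(2*I*pi/3)|^2 + 1*|1 + 2*exp(-I*pi/3) + exp(I*pi/3)|^2]
  = (1/6)[(16) + (7) + (1) + (4) + (1) + (7)] = 36/6 = 6.
(Exp terms are combined using exp(i*s)*conj(exp(i*t)) = exp(i*(s-t)), and sums of them are collapsed using the identity that for every m > 1 the m distinct m-th roots of unity sum to 0, e.g. 1 + exp(2*I*pi/3) + exp(-2*I*pi/3) = 0.)
A character is irreducible iff <chi, chi> = 1, so this representation is reducible.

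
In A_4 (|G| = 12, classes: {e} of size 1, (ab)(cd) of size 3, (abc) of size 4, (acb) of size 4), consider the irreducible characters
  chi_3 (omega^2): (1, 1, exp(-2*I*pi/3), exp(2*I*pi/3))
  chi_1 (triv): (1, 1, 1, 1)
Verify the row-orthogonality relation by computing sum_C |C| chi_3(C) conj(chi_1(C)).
Sum = 0; so <chi_3, chi_1> = 0 (distinct irreducibles are orthogonal).

Working: Compute term by term over conjugacy classes (|C| * chi_3(C) * conj(chi_1(C))):
  1*(1)*conj(1) + 3*(1)*conj(1) + 4*(exp(-2*I*pi/3))*conj(1) + 4*(exp(2*I*pi/3))*conj(1)
  = (1) + (3) + (4*exp(-2*I*pi/3)) + (4*exp(2*I*pi/3))
  = 0.
(Exp terms are combined using exp(i*s)*conj(exp(i*t)) = exp(i*(s-t)), and sums of them are collapsed using the identity that for every m > 1 the m distinct m-th roots of unity sum to 0, e.g. 1 + exp(2*I*pi/3) + exp(-2*I*pi/3) = 0.)
Dividing by |G| = 12 gives 0/12 = 0, matching the row-orthogonality relation <chi_3, chi_1> = [chi_3 = chi_1].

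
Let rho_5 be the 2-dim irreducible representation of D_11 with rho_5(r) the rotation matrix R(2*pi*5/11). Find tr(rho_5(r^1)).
chi_{rho_5}(r^1) = 2*cos(2*pi*5*1/11) = -2*cos(pi/11)

Derivation: rho_5(r^1) is rotation by angle 2*pi*5*1/11, whose trace is 2*cos(2*pi*5*1/11) = -2*cos(pi/11).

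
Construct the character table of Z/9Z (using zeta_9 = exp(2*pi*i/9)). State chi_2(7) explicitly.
Character table of Z/9Z (irreps indexed chi_0,...,chi_8 with chi_k(m) = zeta_9^(k*m), zeta_9 = exp(2*pi*i/9)):
  irrep \ class  {0} (size 1)  {1} (size 1)    {2} (size 1)    {3} (size 1)    {4} (size 1)    {5} (size 1)    {6} (size 1)    {7} (size 1)    {8} (size 1)  
  chi_0          1             1               1               1               1               1               1               1               1             
  chi_1          1             exp(2*I*pi/9)   exp(4*I*pi/9)   exp(2*I*pi/3)   exp(8*I*pi/9)   exp(-8*I*pi/9)  exp(-2*I*pi/3)  exp(-4*I*pi/9)  exp(-2*I*pi/9)
  chi_2          1             exp(4*I*pi/9)   exp(8*I*pi/9)   exp(-2*I*pi/3)  exp(-2*I*pi/9)  exp(2*I*pi/9)   exp(2*I*pi/3)   exp(-8*I*pi/9)  exp(-4*I*pi/9)
  chi_3          1             exp(2*I*pi/3)   exp(-2*I*pi/3)  1               exp(2*I*pi/3)   exp(-2*I*pi/3)  1               exp(2*I*pi/3)   exp(-2*I*pi/3)
  chi_4          1             exp(8*I*pi/9)   exp(-2*I*pi/9)  exp(2*I*pi/3)   exp(-4*I*pi/9)  exp(4*I*pi/9)   exp(-2*I*pi/3)  exp(2*I*pi/9)   exp(-8*I*pi/9)
  chi_5          1             exp(-8*I*pi/9)  exp(2*I*pi/9)   exp(-2*I*pi/3)  exp(4*I*pi/9)   exp(-4*I*pi/9)  exp(2*I*pi/3)   exp(-2*I*pi/9)  exp(8*I*pi/9) 
  chi_6          1             exp(-2*I*pi/3)  exp(2*I*pi/3)   1               exp(-2*I*pi/3)  exp(2*I*pi/3)   1               exp(-2*I*pi/3)  exp(2*I*pi/3) 
  chi_7          1             exp(-4*I*pi/9)  exp(-8*I*pi/9)  exp(2*I*pi/3)   exp(2*I*pi/9)   exp(-2*I*pi/9)  exp(-2*I*pi/3)  exp(8*I*pi/9)   exp(4*I*pi/9) 
  chi_8          1             exp(-2*I*pi/9)  exp(-4*I*pi/9)  exp(-2*I*pi/3)  exp(-8*I*pi/9)  exp(8*I*pi/9)   exp(2*I*pi/3)   exp(4*I*pi/9)   exp(2*I*pi/9) 

Spot check: chi_2(7) = zeta_9^(2*7) = zeta_9^14 = exp(-8*I*pi/9).

Details: Z/9Z is abelian, so all 9 irreducible complex representations are 1-dimensional. They are given by chi_k(m) = zeta_9^(k*m) for k = 0,...,8. Row orthogonality: sum_m chi_k(m) conj(chi_l(m)) = 9 * [k = l].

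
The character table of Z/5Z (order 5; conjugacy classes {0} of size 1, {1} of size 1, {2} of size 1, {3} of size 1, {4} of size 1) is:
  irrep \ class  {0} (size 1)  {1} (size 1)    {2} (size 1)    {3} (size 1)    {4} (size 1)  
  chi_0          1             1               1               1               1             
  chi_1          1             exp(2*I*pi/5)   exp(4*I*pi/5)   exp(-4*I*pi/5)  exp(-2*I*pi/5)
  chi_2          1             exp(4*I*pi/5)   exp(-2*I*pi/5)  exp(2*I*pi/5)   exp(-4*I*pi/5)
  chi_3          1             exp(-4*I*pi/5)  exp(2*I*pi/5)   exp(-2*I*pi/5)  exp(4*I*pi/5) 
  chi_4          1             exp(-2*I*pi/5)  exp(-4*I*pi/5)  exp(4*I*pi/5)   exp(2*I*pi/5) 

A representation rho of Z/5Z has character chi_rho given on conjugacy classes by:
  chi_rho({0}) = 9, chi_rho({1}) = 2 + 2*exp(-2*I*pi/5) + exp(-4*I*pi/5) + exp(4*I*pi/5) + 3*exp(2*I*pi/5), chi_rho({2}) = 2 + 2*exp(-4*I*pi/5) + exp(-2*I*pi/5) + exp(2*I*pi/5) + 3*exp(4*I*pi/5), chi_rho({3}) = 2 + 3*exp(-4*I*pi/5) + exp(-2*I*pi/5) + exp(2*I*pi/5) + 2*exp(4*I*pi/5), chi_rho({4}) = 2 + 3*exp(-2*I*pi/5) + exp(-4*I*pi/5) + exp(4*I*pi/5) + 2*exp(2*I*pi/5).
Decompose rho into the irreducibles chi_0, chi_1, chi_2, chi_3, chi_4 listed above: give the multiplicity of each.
Multiplicities: chi_0: 2, chi_1: 3, chi_2: 1, chi_3: 1, chi_4: 2.

Working: Use <chi_rho, chi> = (1/|G|) sum_C |C| * chi_rho(C) * conj(chi(C)) with |G| = 5 for each irreducible chi in the table:
  <chi_rho, chi_0> = (1/5)[1*(9)*conj(1) + 1*(2 + 2*exp(-2*I*pi/5) + exp(-4*I*pi/5) + exp(4*I*pi/5) + 3*exp(2*I*pi/5))*conj(1) + 1*(2 + 2*exp(-4*I*pi/5) + exp(-2*I*pi/5) + exp(2*I*pi/5) + 3*exp(4*I*pi/5))*conj(1) + 1*(2 + 3*exp(-4*I*pi/5) + exp(-2*I*pi/5) + exp(2*I*pi/5) + 2*exp(4*I*pi/5))*conj(1) + 1*(2 + 3*exp(-2*I*pi/5) + exp(-4*I*pi/5) + exp(4*I*pi/5) + 2*exp(2*I*pi/5))*conj(1)]
      = (1/5)[(9) + (2 + 2*exp(-2*I*pi/5) + exp(-4*I*pi/5) + exp(4*I*pi/5) + 3*exp(2*I*pi/5)) + (2 + 2*exp(-4*I*pi/5) + exp(-2*I*pi/5) + exp(2*I*pi/5) + 3*exp(4*I*pi/5)) + (2 + 3*exp(-4*I*pi/5) + exp(-2*I*pi/5) + exp(2*I*pi/5) + 2*exp(4*I*pi/5)) + (2 + 3*exp(-2*I*pi/5) + exp(-4*I*pi/5) + exp(4*I*pi/5) + 2*exp(2*I*pi/5))] = 10/5 = 2
  <chi_rho, chi_1> = (1/5)[1*(9)*conj(1) + 1*(2 + 2*exp(-2*I*pi/5) + exp(-4*I*pi/5) + exp(4*I*pi/5) + 3*exp(2*I*pi/5))*conj(exp(2*I*pi/5)) + 1*(2 + 2*exp(-4*I*pi/5) + exp(-2*I*pi/5) + exp(2*I*pi/5) + 3*exp(4*I*pi/5))*conj(exp(4*I*pi/5)) + 1*(2 + 3*exp(-4*I*pi/5) + exp(-2*I*pi/5) + exp(2*I*pi/5) + 2*exp(4*I*pi/5))*conj(exp(-4*I*pi/5)) + 1*(2 + 3*exp(-2*I*pi/5) + exp(-4*I*pi/5) + exp(4*I*pi/5) + 2*exp(2*I*pi/5))*conj(exp(-2*I*pi/5))]
      = (1/5)[(9) + (3 + 2*exp(-2*I*pi/5) + 2*exp(-4*I*pi/5) + exp(4*I*pi/5) + exp(2*I*pi/5)) + (3 + 2*exp(-4*I*pi/5) + exp(-2*I*pi/5) + exp(4*I*pi/5) + 2*exp(2*I*pi/5)) + (3 + 2*exp(-2*I*pi/5) + exp(-4*I*pi/5) + exp(2*I*pi/5) + 2*exp(4*I*pi/5)) + (3 + exp(-2*I*pi/5) + exp(-4*I*pi/5) + 2*exp(4*I*pi/5) + 2*exp(2*I*pi/5))] = 15/5 = 3
  <chi_rho, chi_2> = (1/5)[1*(9)*conj(1) + 1*(2 + 2*exp(-2*I*pi/5) + exp(-4*I*pi/5) + exp(4*I*pi/5) + 3*exp(2*I*pi/5))*conj(exp(4*I*pi/5)) + 1*(2 + 2*exp(-4*I*pi/5) + exp(-2*I*pi/5) + exp(2*I*pi/5) + 3*exp(4*I*pi/5))*conj(exp(-2*I*pi/5)) + 1*(2 + 3*exp(-4*I*pi/5) + exp(-2*I*pi/5) + exp(2*I*pi/5) + 2*exp(4*I*pi/5))*conj(exp(2*I*pi/5)) + 1*(2 + 3*exp(-2*I*pi/5) + exp(-4*I*pi/5) + exp(4*I*pi/5) + 2*exp(2*I*pi/5))*conj(exp(-4*I*pi/5))]
      = (1/5)[(9) + (1 + 3*exp(-2*I*pi/5) + 2*exp(-4*I*pi/5) + exp(2*I*pi/5) + 2*exp(4*I*pi/5)) + (1 + 2*exp(-2*I*pi/5) + 3*exp(-4*I*pi/5) + exp(4*I*pi/5) + 2*exp(2*I*pi/5)) + (1 + 2*exp(-2*I*pi/5) + exp(-4*I*pi/5) + 3*exp(4*I*pi/5) + 2*exp(2*I*pi/5)) + (1 + 2*exp(-4*I*pi/5) + exp(-2*I*pi/5) + 2*exp(4*I*pi/5) + 3*exp(2*I*pi/5))] = 5/5 = 1
  <chi_rho, chi_3> = (1/5)[1*(9)*conj(1) + 1*(2 + 2*exp(-2*I*pi/5) + exp(-4*I*pi/5) + exp(4*I*pi/5) + 3*exp(2*I*pi/5))*conj(exp(-4*I*pi/5)) + 1*(2 + 2*exp(-4*I*pi/5) + exp(-2*I*pi/5) + exp(2*I*pi/5) + 3*exp(4*I*pi/5))*conj(exp(2*I*pi/5)) + 1*(2 + 3*exp(-4*I*pi/5) + exp(-2*I*pi/5) + exp(2*I*pi/5) + 2*exp(4*I*pi/5))*conj(exp(-2*I*pi/5)) + 1*(2 + 3*exp(-2*I*pi/5) + exp(-4*I*pi/5) + exp(4*I*pi/5) + 2*exp(2*I*pi/5))*conj(exp(4*I*pi/5))]
      = (1/5)[(9) + (1 + 3*exp(-4*I*pi/5) + exp(-2*I*pi/5) + 2*exp(4*I*pi/5) + 2*exp(2*I*pi/5)) + (1 + 2*exp(-2*I*pi/5) + exp(-4*I*pi/5) + 2*exp(4*I*pi/5) + 3*exp(2*I*pi/5)) + (1 + 3*exp(-2*I*pi/5) + 2*exp(-4*I*pi/5) + exp(4*I*pi/5) + 2*exp(2*I*pi/5)) + (1 + 2*exp(-2*I*pi/5) + 2*exp(-4*I*pi/5) + exp(2*I*pi/5) + 3*exp(4*I*pi/5))] = 5/5 = 1
  <chi_rho, chi_4> = (1/5)[1*(9)*conj(1) + 1*(2 + 2*exp(-2*I*pi/5) + exp(-4*I*pi/5) + exp(4*I*pi/5) + 3*exp(2*I*pi/5))*conj(exp(-2*I*pi/5)) + 1*(2 + 2*exp(-4*I*pi/5) + exp(-2*I*pi/5) + exp(2*I*pi/5) + 3*exp(4*I*pi/5))*conj(exp(-4*I*pi/5)) + 1*(2 + 3*exp(-4*I*pi/5) + exp(-2*I*pi/5) + exp(2*I*pi/5) + 2*exp(4*I*pi/5))*conj(exp(4*I*pi/5)) + 1*(2 + 3*exp(-2*I*pi/5) + exp(-4*I*pi/5) + exp(4*I*pi/5) + 2*exp(2*I*pi/5))*conj(exp(2*I*pi/5))]
      = (1/5)[(9) + (2 + exp(-2*I*pi/5) + exp(-4*I*pi/5) + 3*exp(4*I*pi/5) + 2*exp(2*I*pi/5)) + (2 + 3*exp(-2*I*pi/5) + exp(-4*I*pi/5) + exp(2*I*pi/5) + 2*exp(4*I*pi/5)) + (2 + 2*exp(-4*I*pi/5) + exp(-2*I*pi/5) + exp(4*I*pi/5) + 3*exp(2*I*pi/5)) + (2 + 2*exp(-2*I*pi/5) + 3*exp(-4*I*pi/5) + exp(4*I*pi/5) + exp(2*I*pi/5))] = 10/5 = 2
(Exp terms are combined using exp(i*s)*conj(exp(i*t)) = exp(i*(s-t)), and sums of them are collapsed using the identity that for every m > 1 the m distinct m-th roots of unity sum to 0, e.g. 1 + exp(2*I*pi/3) + exp(-2*I*pi/3) = 0.)
Dimension check: dim(rho) = sum (mult * dim) = 2*1 + 3*1 + 1*1 + 1*1 + 2*1 = 9 = chi_rho(e) = 9.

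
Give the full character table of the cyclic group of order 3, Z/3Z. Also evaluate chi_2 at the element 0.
Character table of Z/3Z (irreps indexed chi_0,...,chi_2 with chi_k(m) = zeta_3^(k*m), zeta_3 = exp(2*pi*i/3)):
  irrep \ class  {0} (size 1)  {1} (size 1)    {2} (size 1)  
  chi_0          1             1               1             
  chi_1          1             exp(2*I*pi/3)   exp(-2*I*pi/3)
  chi_2          1             exp(-2*I*pi/3)  exp(2*I*pi/3) 

Spot check: chi_2(0) = zeta_3^(2*0) = zeta_3^0 = 1.

Justification: Z/3Z is abelian, so all 3 irreducible complex representations are 1-dimensional. They are given by chi_k(m) = zeta_3^(k*m) for k = 0,...,2. Row orthogonality: sum_m chi_k(m) conj(chi_l(m)) = 3 * [k = l].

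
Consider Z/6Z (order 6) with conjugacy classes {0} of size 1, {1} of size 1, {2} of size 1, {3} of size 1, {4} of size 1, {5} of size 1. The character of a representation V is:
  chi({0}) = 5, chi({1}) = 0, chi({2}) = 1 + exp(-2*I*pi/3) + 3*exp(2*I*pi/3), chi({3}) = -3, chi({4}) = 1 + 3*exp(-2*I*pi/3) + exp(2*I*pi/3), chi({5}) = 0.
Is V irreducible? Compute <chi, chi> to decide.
Not irreducible (reducible): <chi, chi> = 7 > 1.

Reasoning: <chi, chi> = (1/|G|) sum_C |C| * |chi(C)|^2 = (1/6)[1*|5|^2 + 1*|0|^2 + 1*|1 + exp(-2*I*pi/3) + 3*exp(2*I*pi/3)|^2 + 1*|-3|^2 + 1*|1 + 3*exp(-2*I*pi/3) + exp(2*I*pi/3)|^2 + 1*|0|^2]
  = (1/6)[(25) + (0) + (4) + (9) + (4) + (0)] = 42/6 = 7.
(Exp terms are combined using exp(i*s)*conj(exp(i*t)) = exp(i*(s-t)), and sums of them are collapsed using the identity that for every m > 1 the m distinct m-th roots of unity sum to 0, e.g. 1 + exp(2*I*pi/3) + exp(-2*I*pi/3) = 0.)
A character is irreducible iff <chi, chi> = 1, so this representation is reducible.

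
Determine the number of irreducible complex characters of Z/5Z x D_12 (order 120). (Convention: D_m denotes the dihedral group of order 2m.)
45

Reasoning: The number of irreducible complex representations of a finite group equals its number of conjugacy classes. For a direct product, #classes(G x H) = #classes(G) * #classes(H). Z/5Z has 5 classes (abelian), D_12 has 9 classes, so 5 * 9 = 45, so Z/5Z x D_12 (order 120) has exactly 45 irreducible complex representations.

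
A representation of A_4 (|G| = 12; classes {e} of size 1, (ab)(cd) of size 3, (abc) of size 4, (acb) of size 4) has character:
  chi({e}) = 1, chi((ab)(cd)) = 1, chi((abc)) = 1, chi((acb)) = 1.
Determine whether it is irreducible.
Irreducible: <chi, chi> = 1.

Argument: <chi, chi> = (1/|G|) sum_C |C| * |chi(C)|^2 = (1/12)[1*|1|^2 + 3*|1|^2 + 4*|1|^2 + 4*|1|^2]
  = (1/12)[(1) + (3) + (4) + (4)] = 12/12 = 1.
(Exp terms are combined using exp(i*s)*conj(exp(i*t)) = exp(i*(s-t)), and sums of them are collapsed using the identity that for every m > 1 the m distinct m-th roots of unity sum to 0, e.g. 1 + exp(2*I*pi/3) + exp(-2*I*pi/3) = 0.)
A character is irreducible iff <chi, chi> = 1, so this representation is irreducible.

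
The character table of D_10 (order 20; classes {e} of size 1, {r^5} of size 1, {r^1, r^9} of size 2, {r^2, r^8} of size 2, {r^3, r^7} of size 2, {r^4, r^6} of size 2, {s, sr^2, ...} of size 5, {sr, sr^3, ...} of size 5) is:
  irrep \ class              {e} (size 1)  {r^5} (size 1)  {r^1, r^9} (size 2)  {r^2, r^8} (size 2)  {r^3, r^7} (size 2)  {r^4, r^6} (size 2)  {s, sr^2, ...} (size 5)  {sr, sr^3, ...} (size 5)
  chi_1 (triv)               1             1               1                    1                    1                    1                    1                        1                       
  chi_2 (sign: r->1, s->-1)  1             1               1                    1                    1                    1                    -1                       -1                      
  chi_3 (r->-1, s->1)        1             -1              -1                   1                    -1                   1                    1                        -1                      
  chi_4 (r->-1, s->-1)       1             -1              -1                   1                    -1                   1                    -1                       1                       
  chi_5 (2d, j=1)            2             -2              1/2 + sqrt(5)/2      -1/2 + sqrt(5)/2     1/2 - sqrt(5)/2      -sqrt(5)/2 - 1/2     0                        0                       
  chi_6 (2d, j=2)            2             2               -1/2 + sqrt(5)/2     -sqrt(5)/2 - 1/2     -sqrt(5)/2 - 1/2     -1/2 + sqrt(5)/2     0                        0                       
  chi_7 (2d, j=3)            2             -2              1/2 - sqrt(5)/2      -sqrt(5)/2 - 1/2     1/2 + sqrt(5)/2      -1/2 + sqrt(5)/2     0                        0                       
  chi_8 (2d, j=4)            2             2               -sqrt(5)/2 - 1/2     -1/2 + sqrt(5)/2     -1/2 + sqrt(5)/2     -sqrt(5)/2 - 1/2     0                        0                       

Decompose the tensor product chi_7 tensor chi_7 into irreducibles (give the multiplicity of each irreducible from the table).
chi_7 tensor chi_7 = chi_1 + chi_2 + chi_8 (all other irreducibles have multiplicity 0).

Derivation: The character of a tensor product is the pointwise product (chi_7 * chi_7)(C) = chi_7(C) * chi_7(C):
  {e}: (2)*(2), {r^5}: (-2)*(-2), {r^1, r^9}: (1/2 - sqrt(5)/2)*(1/2 - sqrt(5)/2), {r^2, r^8}: (-sqrt(5)/2 - 1/2)*(-sqrt(5)/2 - 1/2), {r^3, r^7}: (1/2 + sqrt(5)/2)*(1/2 + sqrt(5)/2), {r^4, r^6}: (-1/2 + sqrt(5)/2)*(-1/2 + sqrt(5)/2), {s, sr^2, ...}: (0)*(0), {sr, sr^3, ...}: (0)*(0)
so (chi_7 * chi_7) takes values
  {e} -> 4, {r^5} -> 4, {r^1, r^9} -> 3/2 - sqrt(5)/2, {r^2, r^8} -> sqrt(5)/2 + 3/2, {r^3, r^7} -> sqrt(5)/2 + 3/2, {r^4, r^6} -> 3/2 - sqrt(5)/2, {s, sr^2, ...} -> 0, {sr, sr^3, ...} -> 0.
Now take the inner product of this character with each irreducible chi from the table, <chi_7*chi_7, chi> = (1/20) sum_C |C| (chi_7*chi_7)(C) conj(chi(C)):
  <chi_7*chi_7, chi_1> = (1/20)[1*(4)*conj(1) + 1*(4)*conj(1) + 2*(3/2 - sqrt(5)/2)*conj(1) + 2*(sqrt(5)/2 + 3/2)*conj(1) + 2*(sqrt(5)/2 + 3/2)*conj(1) + 2*(3/2 - sqrt(5)/2)*conj(1) + 5*(0)*conj(1) + 5*(0)*conj(1)]
      = (1/20)[(4) + (4) + (3 - sqrt(5)) + (sqrt(5) + 3) + (sqrt(5) + 3) + (3 - sqrt(5)) + (0) + (0)] = 20/20 = 1
  <chi_7*chi_7, chi_2> = (1/20)[1*(4)*conj(1) + 1*(4)*conj(1) + 2*(3/2 - sqrt(5)/2)*conj(1) + 2*(sqrt(5)/2 + 3/2)*conj(1) + 2*(sqrt(5)/2 + 3/2)*conj(1) + 2*(3/2 - sqrt(5)/2)*conj(1) + 5*(0)*conj(-1) + 5*(0)*conj(-1)]
      = (1/20)[(4) + (4) + (3 - sqrt(5)) + (sqrt(5) + 3) + (sqrt(5) + 3) + (3 - sqrt(5)) + (0) + (0)] = 20/20 = 1
  <chi_7*chi_7, chi_3> = (1/20)[1*(4)*conj(1) + 1*(4)*conj(-1) + 2*(3/2 - sqrt(5)/2)*conj(-1) + 2*(sqrt(5)/2 + 3/2)*conj(1) + 2*(sqrt(5)/2 + 3/2)*conj(-1) + 2*(3/2 - sqrt(5)/2)*conj(1) + 5*(0)*conj(1) + 5*(0)*conj(-1)]
      = (1/20)[(4) + (-4) + (-3 + sqrt(5)) + (sqrt(5) + 3) + (-3 - sqrt(5)) + (3 - sqrt(5)) + (0) + (0)] = 0/20 = 0
  <chi_7*chi_7, chi_4> = (1/20)[1*(4)*conj(1) + 1*(4)*conj(-1) + 2*(3/2 - sqrt(5)/2)*conj(-1) + 2*(sqrt(5)/2 + 3/2)*conj(1) + 2*(sqrt(5)/2 + 3/2)*conj(-1) + 2*(3/2 - sqrt(5)/2)*conj(1) + 5*(0)*conj(-1) + 5*(0)*conj(1)]
      = (1/20)[(4) + (-4) + (-3 + sqrt(5)) + (sqrt(5) + 3) + (-3 - sqrt(5)) + (3 - sqrt(5)) + (0) + (0)] = 0/20 = 0
  <chi_7*chi_7, chi_5> = (1/20)[1*(4)*conj(2) + 1*(4)*conj(-2) + 2*(3/2 - sqrt(5)/2)*conj(1/2 + sqrt(5)/2) + 2*(sqrt(5)/2 + 3/2)*conj(-1/2 + sqrt(5)/2) + 2*(sqrt(5)/2 + 3/2)*conj(1/2 - sqrt(5)/2) + 2*(3/2 - sqrt(5)/2)*conj(-sqrt(5)/2 - 1/2) + 5*(0)*conj(0) + 5*(0)*conj(0)]
      = (1/20)[(8) + (-8) + (-1 + sqrt(5)) + (1 + sqrt(5)) + (-sqrt(5) - 1) + (1 - sqrt(5)) + (0) + (0)] = 0/20 = 0
  <chi_7*chi_7, chi_6> = (1/20)[1*(4)*conj(2) + 1*(4)*conj(2) + 2*(3/2 - sqrt(5)/2)*conj(-1/2 + sqrt(5)/2) + 2*(sqrt(5)/2 + 3/2)*conj(-sqrt(5)/2 - 1/2) + 2*(sqrt(5)/2 + 3/2)*conj(-sqrt(5)/2 - 1/2) + 2*(3/2 - sqrt(5)/2)*conj(-1/2 + sqrt(5)/2) + 5*(0)*conj(0) + 5*(0)*conj(0)]
      = (1/20)[(8) + (8) + (-4 + 2*sqrt(5)) + (-2*sqrt(5) - 4) + (-2*sqrt(5) - 4) + (-4 + 2*sqrt(5)) + (0) + (0)] = 0/20 = 0
  <chi_7*chi_7, chi_7> = (1/20)[1*(4)*conj(2) + 1*(4)*conj(-2) + 2*(3/2 - sqrt(5)/2)*conj(1/2 - sqrt(5)/2) + 2*(sqrt(5)/2 + 3/2)*conj(-sqrt(5)/2 - 1/2) + 2*(sqrt(5)/2 + 3/2)*conj(1/2 + sqrt(5)/2) + 2*(3/2 - sqrt(5)/2)*conj(-1/2 + sqrt(5)/2) + 5*(0)*conj(0) + 5*(0)*conj(0)]
      = (1/20)[(8) + (-8) + (4 - 2*sqrt(5)) + (-2*sqrt(5) - 4) + (4 + 2*sqrt(5)) + (-4 + 2*sqrt(5)) + (0) + (0)] = 0/20 = 0
  <chi_7*chi_7, chi_8> = (1/20)[1*(4)*conj(2) + 1*(4)*conj(2) + 2*(3/2 - sqrt(5)/2)*conj(-sqrt(5)/2 - 1/2) + 2*(sqrt(5)/2 + 3/2)*conj(-1/2 + sqrt(5)/2) + 2*(sqrt(5)/2 + 3/2)*conj(-1/2 + sqrt(5)/2) + 2*(3/2 - sqrt(5)/2)*conj(-sqrt(5)/2 - 1/2) + 5*(0)*conj(0) + 5*(0)*conj(0)]
      = (1/20)[(8) + (8) + (1 - sqrt(5)) + (1 + sqrt(5)) + (1 + sqrt(5)) + (1 - sqrt(5)) + (0) + (0)] = 20/20 = 1
Hence the multiplicities are chi_1: 1, chi_2: 1, chi_8: 1. Dimension check: dim(chi_7)*dim(chi_7) = 2*2 = 4 and sum (mult * dim) = 1*1 + 1*1 + 1*2 = 4.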